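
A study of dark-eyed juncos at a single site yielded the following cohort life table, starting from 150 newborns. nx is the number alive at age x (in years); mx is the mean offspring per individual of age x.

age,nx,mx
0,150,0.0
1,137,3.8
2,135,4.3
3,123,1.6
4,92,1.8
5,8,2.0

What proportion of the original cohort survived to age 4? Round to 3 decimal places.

0.613

l_4 = n_4/n_0 = 92/150 = 0.613333… → 0.613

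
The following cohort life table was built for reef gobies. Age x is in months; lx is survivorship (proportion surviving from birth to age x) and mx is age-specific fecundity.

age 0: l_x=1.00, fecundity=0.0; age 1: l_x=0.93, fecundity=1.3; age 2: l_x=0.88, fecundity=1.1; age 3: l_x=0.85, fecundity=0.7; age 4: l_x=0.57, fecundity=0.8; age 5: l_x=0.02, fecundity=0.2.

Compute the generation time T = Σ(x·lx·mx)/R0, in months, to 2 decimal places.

lx·mx: 0, 1.209, 0.968, 0.595, 0.456, 0.004 → R0 = 3.232
x·lx·mx: 0, 1.209, 1.936, 1.785, 1.824, 0.02 → Σ = 6.774
T = 6.774 / 3.232 = 2.095916… → 2.10

2.10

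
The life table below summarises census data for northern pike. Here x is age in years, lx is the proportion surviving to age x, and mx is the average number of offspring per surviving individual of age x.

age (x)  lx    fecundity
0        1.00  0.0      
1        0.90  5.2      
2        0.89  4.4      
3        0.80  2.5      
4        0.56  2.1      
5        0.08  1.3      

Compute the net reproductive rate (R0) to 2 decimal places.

lx·mx by age: 0, 4.68, 3.916, 2, 1.176, 0.104
R0 = Σ lx·mx = 11.876 → 11.88

11.88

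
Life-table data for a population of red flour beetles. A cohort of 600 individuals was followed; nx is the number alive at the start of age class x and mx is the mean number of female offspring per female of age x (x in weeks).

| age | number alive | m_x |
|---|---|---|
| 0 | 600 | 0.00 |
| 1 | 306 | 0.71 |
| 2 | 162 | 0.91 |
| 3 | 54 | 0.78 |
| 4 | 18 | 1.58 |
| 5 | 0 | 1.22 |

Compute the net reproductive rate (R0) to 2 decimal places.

0.73

lx = nx/n0 = nx/600: 1, 0.51, 0.27, 0.09, 0.03, 0
lx·mx by age: 0, 0.3621, 0.2457, 0.0702, 0.0474, 0
R0 = Σ lx·mx = 0.7254 → 0.73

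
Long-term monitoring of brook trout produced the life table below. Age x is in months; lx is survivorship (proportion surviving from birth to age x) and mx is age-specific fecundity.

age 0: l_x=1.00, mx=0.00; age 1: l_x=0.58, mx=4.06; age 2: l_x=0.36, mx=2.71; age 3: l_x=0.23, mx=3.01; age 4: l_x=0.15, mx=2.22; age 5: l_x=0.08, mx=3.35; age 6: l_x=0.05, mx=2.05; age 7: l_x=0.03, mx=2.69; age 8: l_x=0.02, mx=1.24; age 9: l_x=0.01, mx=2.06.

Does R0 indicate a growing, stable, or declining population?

growing

R0 = Σ lx·mx = 0 + 2.3548 + 0.9756 + 0.6923 + 0.333 + 0.268 + 0.1025 + 0.0807 + 0.0248 + 0.0206 = 4.8523
R0 > 1, so the population is growing.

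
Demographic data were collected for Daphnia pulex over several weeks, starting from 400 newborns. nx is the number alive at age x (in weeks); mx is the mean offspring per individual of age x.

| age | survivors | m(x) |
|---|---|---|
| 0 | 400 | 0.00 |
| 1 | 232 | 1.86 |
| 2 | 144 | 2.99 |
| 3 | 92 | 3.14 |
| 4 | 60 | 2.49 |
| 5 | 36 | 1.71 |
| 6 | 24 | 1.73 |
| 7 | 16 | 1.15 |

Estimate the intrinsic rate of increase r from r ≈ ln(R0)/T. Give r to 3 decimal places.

lx = nx/n0 = nx/400: 1, 0.58, 0.36, 0.23, 0.15, 0.09, 0.06, 0.04
R0 = Σ lx·mx = 0 + 1.0788 + 1.0764 + 0.7222 + 0.3735 + 0.1539 + 0.1038 + 0.046 = 3.5546
Σ x·lx·mx = 8.6065; T = 8.6065/3.5546 = 2.42123…
r ≈ ln(R0)/T = ln(3.5546)/2.42123… = 0.5238… → 0.524

0.524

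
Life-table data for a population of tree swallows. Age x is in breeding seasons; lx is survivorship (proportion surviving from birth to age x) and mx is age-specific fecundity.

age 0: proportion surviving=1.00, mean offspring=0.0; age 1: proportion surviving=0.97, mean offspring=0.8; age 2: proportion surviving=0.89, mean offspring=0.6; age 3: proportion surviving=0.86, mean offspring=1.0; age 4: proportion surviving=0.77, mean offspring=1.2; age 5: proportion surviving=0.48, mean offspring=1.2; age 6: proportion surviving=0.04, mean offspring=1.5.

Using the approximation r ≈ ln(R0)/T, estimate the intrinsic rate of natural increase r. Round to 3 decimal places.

R0 = Σ lx·mx = 0 + 0.776 + 0.534 + 0.86 + 0.924 + 0.576 + 0.06 = 3.73
Σ x·lx·mx = 11.36; T = 11.36/3.73 = 3.04558…
r ≈ ln(R0)/T = ln(3.73)/3.04558… = 0.43224… → 0.432

0.432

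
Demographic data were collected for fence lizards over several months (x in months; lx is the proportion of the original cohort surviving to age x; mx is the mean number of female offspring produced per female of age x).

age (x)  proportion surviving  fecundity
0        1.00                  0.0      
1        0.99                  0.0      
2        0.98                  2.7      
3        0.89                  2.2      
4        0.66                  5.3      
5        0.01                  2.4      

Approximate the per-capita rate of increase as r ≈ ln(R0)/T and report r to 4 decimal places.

R0 = Σ lx·mx = 0 + 0 + 2.646 + 1.958 + 3.498 + 0.024 = 8.126
Σ x·lx·mx = 25.278; T = 25.278/8.126 = 3.11076…
r ≈ ln(R0)/T = ln(8.126)/3.11076… = 0.673492… → 0.6735

0.6735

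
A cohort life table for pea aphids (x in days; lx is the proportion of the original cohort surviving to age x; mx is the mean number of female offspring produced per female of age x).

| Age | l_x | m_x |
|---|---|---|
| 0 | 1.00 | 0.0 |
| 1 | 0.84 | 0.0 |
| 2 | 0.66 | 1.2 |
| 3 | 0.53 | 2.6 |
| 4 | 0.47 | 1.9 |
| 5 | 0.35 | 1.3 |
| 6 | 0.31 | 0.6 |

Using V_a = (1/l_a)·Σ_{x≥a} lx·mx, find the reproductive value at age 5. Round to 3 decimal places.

lx·mx for x ≥ 5: 0.455, 0.186 → sum = 0.641
V_5 = 0.641 / l_5 = 0.641 / 0.35 = 1.831429… → 1.831

1.831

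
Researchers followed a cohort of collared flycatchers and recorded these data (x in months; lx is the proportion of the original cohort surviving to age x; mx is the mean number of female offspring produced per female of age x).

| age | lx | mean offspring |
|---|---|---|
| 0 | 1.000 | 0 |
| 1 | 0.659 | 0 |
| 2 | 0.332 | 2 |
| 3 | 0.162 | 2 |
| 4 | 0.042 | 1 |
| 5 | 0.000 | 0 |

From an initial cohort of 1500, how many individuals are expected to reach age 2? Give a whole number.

Expected survivors = N0 · l_2 = 1500 × 0.332 = 498 → 498

498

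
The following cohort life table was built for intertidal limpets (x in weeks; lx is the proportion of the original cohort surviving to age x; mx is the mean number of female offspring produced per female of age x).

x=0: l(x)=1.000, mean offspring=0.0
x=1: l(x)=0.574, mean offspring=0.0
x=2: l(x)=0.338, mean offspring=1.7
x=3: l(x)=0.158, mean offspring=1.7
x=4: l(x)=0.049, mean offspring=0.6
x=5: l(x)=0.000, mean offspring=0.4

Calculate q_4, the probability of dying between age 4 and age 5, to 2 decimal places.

1.00

q_4 = (l_4 − l_5) / l_4 = (0.049 − 0) / 0.049
     = 0.049 / 0.049 = 1 → 1.00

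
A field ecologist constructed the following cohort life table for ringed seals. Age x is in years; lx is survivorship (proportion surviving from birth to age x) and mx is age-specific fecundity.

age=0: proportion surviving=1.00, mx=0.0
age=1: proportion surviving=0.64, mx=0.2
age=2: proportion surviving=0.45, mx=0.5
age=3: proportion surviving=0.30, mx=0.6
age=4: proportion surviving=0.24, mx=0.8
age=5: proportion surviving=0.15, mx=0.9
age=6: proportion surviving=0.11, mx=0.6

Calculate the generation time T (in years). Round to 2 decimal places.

lx·mx: 0, 0.128, 0.225, 0.18, 0.192, 0.135, 0.066 → R0 = 0.926
x·lx·mx: 0, 0.128, 0.45, 0.54, 0.768, 0.675, 0.396 → Σ = 2.957
T = 2.957 / 0.926 = 3.193305… → 3.19

3.19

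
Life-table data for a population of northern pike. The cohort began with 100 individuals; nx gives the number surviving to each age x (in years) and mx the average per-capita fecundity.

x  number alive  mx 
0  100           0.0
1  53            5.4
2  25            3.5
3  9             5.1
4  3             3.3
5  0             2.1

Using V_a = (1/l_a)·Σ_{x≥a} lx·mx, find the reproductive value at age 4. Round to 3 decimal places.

3.300

lx = nx/n0 = nx/100: 1, 0.53, 0.25, 0.09, 0.03, 0
lx·mx for x ≥ 4: 0.099, 0 → sum = 0.099
V_4 = 0.099 / l_4 = 0.099 / 0.03 = 3.3 → 3.300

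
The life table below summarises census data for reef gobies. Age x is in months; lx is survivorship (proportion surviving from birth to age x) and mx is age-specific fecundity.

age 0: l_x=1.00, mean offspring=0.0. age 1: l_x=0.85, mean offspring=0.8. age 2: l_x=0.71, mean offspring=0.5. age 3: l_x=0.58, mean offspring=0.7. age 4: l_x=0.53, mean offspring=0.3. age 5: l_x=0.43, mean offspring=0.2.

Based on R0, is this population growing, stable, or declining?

R0 = Σ lx·mx = 0 + 0.68 + 0.355 + 0.406 + 0.159 + 0.086 = 1.686
R0 > 1, so the population is growing.

growing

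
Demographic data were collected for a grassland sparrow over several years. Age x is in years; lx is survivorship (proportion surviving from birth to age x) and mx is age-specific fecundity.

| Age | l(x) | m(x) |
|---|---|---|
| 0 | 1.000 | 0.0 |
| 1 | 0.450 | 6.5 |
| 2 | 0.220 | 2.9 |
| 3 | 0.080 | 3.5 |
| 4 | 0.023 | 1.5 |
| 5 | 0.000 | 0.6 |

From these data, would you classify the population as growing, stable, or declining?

R0 = Σ lx·mx = 0 + 2.925 + 0.638 + 0.28 + 0.0345 + 0 = 3.8775
R0 > 1, so the population is growing.

growing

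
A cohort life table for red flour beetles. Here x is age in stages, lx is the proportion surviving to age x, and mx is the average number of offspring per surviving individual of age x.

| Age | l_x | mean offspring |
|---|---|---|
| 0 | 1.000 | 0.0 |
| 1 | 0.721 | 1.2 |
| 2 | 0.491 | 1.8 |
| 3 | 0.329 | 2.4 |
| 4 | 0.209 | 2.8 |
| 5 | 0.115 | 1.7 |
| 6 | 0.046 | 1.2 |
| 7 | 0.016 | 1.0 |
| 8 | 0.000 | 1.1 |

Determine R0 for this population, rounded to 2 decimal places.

3.39

lx·mx by age: 0, 0.8652, 0.8838, 0.7896, 0.5852, 0.1955, 0.0552, 0.016, 0
R0 = Σ lx·mx = 3.3905 → 3.39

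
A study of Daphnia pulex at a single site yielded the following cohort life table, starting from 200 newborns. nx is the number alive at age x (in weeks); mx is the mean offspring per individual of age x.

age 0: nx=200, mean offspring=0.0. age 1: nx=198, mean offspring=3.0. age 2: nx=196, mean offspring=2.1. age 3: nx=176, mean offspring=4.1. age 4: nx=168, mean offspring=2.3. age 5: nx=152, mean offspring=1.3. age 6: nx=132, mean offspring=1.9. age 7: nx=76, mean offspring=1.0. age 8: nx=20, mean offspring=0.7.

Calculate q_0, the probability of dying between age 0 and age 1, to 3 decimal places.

lx = nx/n0 = nx/200: 1, 0.99, 0.98, 0.88, 0.84, 0.76, 0.66, 0.38, 0.1
q_0 = (l_0 − l_1) / l_0 = (1 − 0.99) / 1
     = 0.01 / 1 = 0.01 → 0.010

0.010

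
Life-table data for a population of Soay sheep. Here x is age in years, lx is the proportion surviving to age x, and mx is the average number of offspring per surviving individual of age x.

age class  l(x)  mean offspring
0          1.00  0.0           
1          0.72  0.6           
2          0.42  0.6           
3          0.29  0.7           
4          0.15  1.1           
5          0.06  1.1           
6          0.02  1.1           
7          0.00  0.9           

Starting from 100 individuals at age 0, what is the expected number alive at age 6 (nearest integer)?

Expected survivors = N0 · l_6 = 100 × 0.02 = 2 → 2

2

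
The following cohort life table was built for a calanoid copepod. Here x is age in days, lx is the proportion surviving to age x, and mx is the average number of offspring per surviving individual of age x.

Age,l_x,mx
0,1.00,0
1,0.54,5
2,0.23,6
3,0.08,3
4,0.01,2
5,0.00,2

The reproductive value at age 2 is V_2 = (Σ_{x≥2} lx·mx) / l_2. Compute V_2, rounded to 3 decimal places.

lx·mx for x ≥ 2: 1.38, 0.24, 0.02, 0 → sum = 1.64
V_2 = 1.64 / l_2 = 1.64 / 0.23 = 7.130435… → 7.130

7.130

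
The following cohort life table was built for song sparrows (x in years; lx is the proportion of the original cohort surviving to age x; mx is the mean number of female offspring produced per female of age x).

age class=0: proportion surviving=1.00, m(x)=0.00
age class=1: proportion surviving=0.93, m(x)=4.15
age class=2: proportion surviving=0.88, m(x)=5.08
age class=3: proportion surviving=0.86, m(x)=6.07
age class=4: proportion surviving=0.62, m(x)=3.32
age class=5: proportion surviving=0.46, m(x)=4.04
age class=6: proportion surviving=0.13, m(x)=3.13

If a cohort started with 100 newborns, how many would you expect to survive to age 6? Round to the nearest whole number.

Expected survivors = N0 · l_6 = 100 × 0.13 = 13 → 13

13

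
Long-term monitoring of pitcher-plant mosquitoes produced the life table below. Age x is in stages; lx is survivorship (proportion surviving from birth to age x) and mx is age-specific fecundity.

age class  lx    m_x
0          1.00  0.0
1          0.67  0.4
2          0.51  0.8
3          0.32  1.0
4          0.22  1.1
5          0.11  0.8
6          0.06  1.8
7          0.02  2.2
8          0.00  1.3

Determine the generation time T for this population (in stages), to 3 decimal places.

2.982

lx·mx: 0, 0.268, 0.408, 0.32, 0.242, 0.088, 0.108, 0.044, 0 → R0 = 1.478
x·lx·mx: 0, 0.268, 0.816, 0.96, 0.968, 0.44, 0.648, 0.308, 0 → Σ = 4.408
T = 4.408 / 1.478 = 2.982409… → 2.982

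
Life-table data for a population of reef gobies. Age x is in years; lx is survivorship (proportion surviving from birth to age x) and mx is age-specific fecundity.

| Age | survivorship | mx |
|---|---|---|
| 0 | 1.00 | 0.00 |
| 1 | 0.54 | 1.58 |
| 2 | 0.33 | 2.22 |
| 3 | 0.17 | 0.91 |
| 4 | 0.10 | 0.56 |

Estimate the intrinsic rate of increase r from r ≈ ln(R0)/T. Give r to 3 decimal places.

0.350

R0 = Σ lx·mx = 0 + 0.8532 + 0.7326 + 0.1547 + 0.056 = 1.7965
Σ x·lx·mx = 3.0065; T = 3.0065/1.7965 = 1.67353…
r ≈ ln(R0)/T = ln(1.7965)/1.67353… = 0.35006… → 0.350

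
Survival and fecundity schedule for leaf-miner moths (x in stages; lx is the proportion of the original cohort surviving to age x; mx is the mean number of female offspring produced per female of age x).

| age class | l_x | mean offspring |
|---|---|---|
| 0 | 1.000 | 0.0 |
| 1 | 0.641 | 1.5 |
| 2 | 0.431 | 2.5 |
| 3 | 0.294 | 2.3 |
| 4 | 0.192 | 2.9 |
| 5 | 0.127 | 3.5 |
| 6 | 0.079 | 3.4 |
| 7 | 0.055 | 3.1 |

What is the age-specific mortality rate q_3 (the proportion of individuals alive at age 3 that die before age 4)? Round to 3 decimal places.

0.347

q_3 = (l_3 − l_4) / l_3 = (0.294 − 0.192) / 0.294
     = 0.102 / 0.294 = 0.346939… → 0.347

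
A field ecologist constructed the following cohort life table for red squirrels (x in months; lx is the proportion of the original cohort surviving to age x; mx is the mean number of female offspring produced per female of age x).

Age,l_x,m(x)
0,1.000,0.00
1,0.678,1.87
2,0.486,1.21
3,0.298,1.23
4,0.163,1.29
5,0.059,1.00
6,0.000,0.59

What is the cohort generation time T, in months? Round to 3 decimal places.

1.878

lx·mx: 0, 1.26786, 0.58806, 0.36654, 0.21027, 0.059, 0 → R0 = 2.49173
x·lx·mx: 0, 1.26786, 1.17612, 1.09962, 0.84108, 0.295, 0 → Σ = 4.67968
T = 4.67968 / 2.49173 = 1.878085… → 1.878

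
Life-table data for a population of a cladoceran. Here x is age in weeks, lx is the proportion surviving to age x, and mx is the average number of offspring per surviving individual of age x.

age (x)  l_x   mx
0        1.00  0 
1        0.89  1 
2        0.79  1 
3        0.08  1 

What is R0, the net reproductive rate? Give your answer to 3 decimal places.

lx·mx by age: 0, 0.89, 0.79, 0.08
R0 = Σ lx·mx = 1.76 → 1.760

1.760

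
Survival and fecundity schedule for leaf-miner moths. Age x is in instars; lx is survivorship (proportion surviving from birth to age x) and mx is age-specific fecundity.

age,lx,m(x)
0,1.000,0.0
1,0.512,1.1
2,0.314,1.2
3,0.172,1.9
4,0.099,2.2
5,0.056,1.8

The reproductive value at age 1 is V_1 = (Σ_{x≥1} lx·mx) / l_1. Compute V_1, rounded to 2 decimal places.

lx·mx for x ≥ 1: 0.5632, 0.3768, 0.3268, 0.2178, 0.1008 → sum = 1.5854
V_1 = 1.5854 / l_1 = 1.5854 / 0.512 = 3.096484… → 3.10

3.10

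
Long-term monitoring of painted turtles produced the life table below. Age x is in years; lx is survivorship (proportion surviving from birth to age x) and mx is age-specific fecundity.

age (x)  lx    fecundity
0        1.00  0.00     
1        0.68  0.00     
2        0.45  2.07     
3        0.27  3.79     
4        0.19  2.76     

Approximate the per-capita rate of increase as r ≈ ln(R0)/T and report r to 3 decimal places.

0.320

R0 = Σ lx·mx = 0 + 0 + 0.9315 + 1.0233 + 0.5244 = 2.4792
Σ x·lx·mx = 7.0305; T = 7.0305/2.4792 = 2.83579…
r ≈ ln(R0)/T = ln(2.4792)/2.83579… = 0.32017… → 0.320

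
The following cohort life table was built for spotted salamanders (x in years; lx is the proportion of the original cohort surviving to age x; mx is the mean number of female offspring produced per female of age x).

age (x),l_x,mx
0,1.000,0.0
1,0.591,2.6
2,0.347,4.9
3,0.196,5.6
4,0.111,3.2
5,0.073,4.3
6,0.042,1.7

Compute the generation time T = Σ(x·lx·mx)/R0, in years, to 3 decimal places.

lx·mx: 0, 1.5366, 1.7003, 1.0976, 0.3552, 0.3139, 0.0714 → R0 = 5.075
x·lx·mx: 0, 1.5366, 3.4006, 3.2928, 1.4208, 1.5695, 0.4284 → Σ = 11.6487
T = 11.6487 / 5.075 = 2.29531… → 2.295

2.295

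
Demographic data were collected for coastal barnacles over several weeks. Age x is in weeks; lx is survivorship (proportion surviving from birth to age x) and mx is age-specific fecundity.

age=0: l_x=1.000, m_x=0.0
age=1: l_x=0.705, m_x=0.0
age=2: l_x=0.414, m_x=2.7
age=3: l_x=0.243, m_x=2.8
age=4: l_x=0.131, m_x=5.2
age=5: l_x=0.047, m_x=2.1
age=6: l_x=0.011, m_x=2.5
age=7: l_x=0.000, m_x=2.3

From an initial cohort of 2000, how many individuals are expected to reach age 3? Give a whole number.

486

Expected survivors = N0 · l_3 = 2000 × 0.243 = 486 → 486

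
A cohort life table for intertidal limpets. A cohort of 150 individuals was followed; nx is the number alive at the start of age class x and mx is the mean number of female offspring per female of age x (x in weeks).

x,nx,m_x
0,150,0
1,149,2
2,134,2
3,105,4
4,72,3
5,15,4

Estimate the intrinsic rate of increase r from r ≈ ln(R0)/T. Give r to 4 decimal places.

lx = nx/n0 = nx/150: 1, 0.99333…, 0.89333…, 0.7, 0.48, 0.1
R0 = Σ lx·mx = 0 + 1.98667… + 1.78667… + 2.8 + 1.44 + 0.4 = 8.413333…
Σ x·lx·mx = 21.72…; T = 21.72…/8.413333… = 2.58162…
r ≈ ln(R0)/T = ln(8.413333…)/2.58162… = 0.824994… → 0.8250

0.8250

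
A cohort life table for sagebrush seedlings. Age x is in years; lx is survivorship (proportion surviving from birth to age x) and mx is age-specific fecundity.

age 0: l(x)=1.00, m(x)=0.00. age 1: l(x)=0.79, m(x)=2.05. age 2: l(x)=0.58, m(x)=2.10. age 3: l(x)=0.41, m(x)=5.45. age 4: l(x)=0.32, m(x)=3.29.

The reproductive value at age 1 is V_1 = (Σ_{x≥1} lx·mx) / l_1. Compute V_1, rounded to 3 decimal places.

lx·mx for x ≥ 1: 1.6195, 1.218, 2.2345, 1.0528 → sum = 6.1248
V_1 = 6.1248 / l_1 = 6.1248 / 0.79 = 7.752911… → 7.753

7.753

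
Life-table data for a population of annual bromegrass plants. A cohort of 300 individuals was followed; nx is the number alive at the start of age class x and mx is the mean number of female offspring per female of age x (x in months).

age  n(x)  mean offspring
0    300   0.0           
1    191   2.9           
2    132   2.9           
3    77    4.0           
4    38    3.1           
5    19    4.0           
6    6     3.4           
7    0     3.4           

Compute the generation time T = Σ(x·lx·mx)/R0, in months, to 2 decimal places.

2.21

lx = nx/n0 = nx/300: 1, 0.63667…, 0.44, 0.25667…, 0.12667…, 0.06333…, 0.02, 0
lx·mx: 0, 1.846333…, 1.276, 1.026667…, 0.392667…, 0.253333…, 0.068, 0 → R0 = 4.863…
x·lx·mx: 0, 1.846333…, 2.552, 3.08…, 1.570667…, 1.266667…, 0.408, 0 → Σ = 10.723667…
T = 10.723667… / 4.863… = 2.205155… → 2.21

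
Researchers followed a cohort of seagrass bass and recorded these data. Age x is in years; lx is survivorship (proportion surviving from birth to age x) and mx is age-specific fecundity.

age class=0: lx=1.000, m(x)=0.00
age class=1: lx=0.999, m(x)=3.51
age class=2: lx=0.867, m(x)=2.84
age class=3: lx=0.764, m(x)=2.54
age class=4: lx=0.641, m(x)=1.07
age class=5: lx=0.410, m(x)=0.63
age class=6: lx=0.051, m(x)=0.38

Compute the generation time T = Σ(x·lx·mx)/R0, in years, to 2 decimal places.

2.07

lx·mx: 0, 3.50649, 2.46228, 1.94056, 0.68587, 0.2583, 0.01938 → R0 = 8.87288
x·lx·mx: 0, 3.50649, 4.92456, 5.82168, 2.74348, 1.2915, 0.11628 → Σ = 18.40399
T = 18.40399 / 8.87288 = 2.074184… → 2.07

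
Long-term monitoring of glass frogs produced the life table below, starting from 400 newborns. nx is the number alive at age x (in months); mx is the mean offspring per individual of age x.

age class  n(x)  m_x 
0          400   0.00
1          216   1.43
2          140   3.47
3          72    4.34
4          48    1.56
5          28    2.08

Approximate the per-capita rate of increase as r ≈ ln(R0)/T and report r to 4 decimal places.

lx = nx/n0 = nx/400: 1, 0.54, 0.35, 0.18, 0.12, 0.07
R0 = Σ lx·mx = 0 + 0.7722 + 1.2145 + 0.7812 + 0.1872 + 0.1456 = 3.1007
Σ x·lx·mx = 7.0216; T = 7.0216/3.1007 = 2.26452…
r ≈ ln(R0)/T = ln(3.1007)/2.26452… = 0.499721… → 0.4997

0.4997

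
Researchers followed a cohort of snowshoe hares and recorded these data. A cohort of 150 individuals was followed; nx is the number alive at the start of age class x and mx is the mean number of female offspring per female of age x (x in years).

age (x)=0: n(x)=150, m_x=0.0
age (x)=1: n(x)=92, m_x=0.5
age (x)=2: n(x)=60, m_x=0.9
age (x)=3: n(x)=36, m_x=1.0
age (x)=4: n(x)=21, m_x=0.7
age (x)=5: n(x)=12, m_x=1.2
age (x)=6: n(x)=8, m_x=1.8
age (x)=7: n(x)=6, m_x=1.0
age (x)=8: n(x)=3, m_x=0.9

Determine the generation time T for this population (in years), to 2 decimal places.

2.88

lx = nx/n0 = nx/150: 1, 0.61333…, 0.4, 0.24, 0.14, 0.08, 0.05333…, 0.04, 0.02
lx·mx: 0, 0.306667…, 0.36, 0.24, 0.098, 0.096, 0.096…, 0.04, 0.018 → R0 = 1.254667…
x·lx·mx: 0, 0.306667…, 0.72, 0.72, 0.392, 0.48, 0.576…, 0.28, 0.144 → Σ = 3.618667…
T = 3.618667… / 1.254667… = 2.884166… → 2.88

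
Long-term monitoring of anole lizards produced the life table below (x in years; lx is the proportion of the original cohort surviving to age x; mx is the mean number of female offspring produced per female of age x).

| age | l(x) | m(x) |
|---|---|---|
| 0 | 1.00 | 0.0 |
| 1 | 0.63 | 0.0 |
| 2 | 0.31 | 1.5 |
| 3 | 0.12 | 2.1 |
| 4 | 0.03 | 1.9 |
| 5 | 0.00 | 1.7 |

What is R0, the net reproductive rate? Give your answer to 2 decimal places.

0.77

lx·mx by age: 0, 0, 0.465, 0.252, 0.057, 0
R0 = Σ lx·mx = 0.774 → 0.77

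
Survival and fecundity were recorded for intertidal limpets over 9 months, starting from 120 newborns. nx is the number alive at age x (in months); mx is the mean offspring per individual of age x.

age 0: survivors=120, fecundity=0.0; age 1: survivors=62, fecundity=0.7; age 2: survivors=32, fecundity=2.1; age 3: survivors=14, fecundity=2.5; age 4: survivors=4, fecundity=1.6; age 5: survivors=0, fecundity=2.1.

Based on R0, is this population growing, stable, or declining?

lx = nx/n0 = nx/120: 1, 0.51667…, 0.26667…, 0.11667…, 0.03333…, 0
R0 = Σ lx·mx = 0 + 0.361667… + 0.56… + 0.291667… + 0.053333… + 0 = 1.266667…
R0 > 1, so the population is growing.

growing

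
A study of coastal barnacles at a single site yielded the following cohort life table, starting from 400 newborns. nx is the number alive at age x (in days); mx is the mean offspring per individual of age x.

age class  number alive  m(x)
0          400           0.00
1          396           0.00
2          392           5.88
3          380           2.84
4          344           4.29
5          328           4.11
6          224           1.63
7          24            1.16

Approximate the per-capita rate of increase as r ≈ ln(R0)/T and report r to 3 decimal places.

0.809

lx = nx/n0 = nx/400: 1, 0.99, 0.98, 0.95, 0.86, 0.82, 0.56, 0.06
R0 = Σ lx·mx = 0 + 0 + 5.7624 + 2.698 + 3.6894 + 3.3702 + 0.9128 + 0.0696 = 16.5024
Σ x·lx·mx = 57.1914; T = 57.1914/16.5024 = 3.46564…
r ≈ ln(R0)/T = ln(16.5024)/3.46564… = 0.80894… → 0.809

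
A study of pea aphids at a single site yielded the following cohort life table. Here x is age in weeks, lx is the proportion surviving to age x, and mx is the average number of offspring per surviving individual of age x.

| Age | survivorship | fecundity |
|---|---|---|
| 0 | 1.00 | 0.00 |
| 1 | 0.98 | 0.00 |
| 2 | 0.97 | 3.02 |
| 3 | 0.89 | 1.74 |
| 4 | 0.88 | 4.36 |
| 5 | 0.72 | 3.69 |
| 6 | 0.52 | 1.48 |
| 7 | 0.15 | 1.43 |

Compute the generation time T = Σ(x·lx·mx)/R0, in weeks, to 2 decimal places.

lx·mx: 0, 0, 2.9294, 1.5486, 3.8368, 2.6568, 0.7696, 0.2145 → R0 = 11.9557
x·lx·mx: 0, 0, 5.8588, 4.6458, 15.3472, 13.284, 4.6176, 1.5015 → Σ = 45.2549
T = 45.2549 / 11.9557 = 3.785215… → 3.79

3.79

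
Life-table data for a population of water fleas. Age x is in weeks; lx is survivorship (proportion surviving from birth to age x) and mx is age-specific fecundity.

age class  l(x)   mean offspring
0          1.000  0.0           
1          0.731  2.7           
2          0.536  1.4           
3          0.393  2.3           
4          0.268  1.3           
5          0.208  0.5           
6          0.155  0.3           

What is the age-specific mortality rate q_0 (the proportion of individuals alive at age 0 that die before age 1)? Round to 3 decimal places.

q_0 = (l_0 − l_1) / l_0 = (1 − 0.731) / 1
     = 0.269 / 1 = 0.269 → 0.269

0.269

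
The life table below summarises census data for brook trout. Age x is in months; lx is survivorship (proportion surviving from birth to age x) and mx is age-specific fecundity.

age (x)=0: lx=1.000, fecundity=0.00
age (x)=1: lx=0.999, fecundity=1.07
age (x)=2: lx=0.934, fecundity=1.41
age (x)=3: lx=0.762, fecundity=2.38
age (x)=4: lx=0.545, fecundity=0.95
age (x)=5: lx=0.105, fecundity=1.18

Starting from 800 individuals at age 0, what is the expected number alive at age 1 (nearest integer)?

799

Expected survivors = N0 · l_1 = 800 × 0.999 = 799.2 → 799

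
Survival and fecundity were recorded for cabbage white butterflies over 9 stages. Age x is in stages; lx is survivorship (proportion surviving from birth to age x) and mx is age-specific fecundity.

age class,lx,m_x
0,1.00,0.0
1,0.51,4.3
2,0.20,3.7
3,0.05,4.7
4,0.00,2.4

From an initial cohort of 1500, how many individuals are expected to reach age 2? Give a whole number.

Expected survivors = N0 · l_2 = 1500 × 0.20 = 300 → 300

300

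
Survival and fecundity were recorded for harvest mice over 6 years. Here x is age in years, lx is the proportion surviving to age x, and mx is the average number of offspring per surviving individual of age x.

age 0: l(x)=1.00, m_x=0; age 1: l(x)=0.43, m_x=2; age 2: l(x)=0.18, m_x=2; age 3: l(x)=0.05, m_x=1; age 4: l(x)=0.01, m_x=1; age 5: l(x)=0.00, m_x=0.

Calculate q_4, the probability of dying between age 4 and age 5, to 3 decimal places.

q_4 = (l_4 − l_5) / l_4 = (0.01 − 0) / 0.01
     = 0.01 / 0.01 = 1 → 1.000

1.000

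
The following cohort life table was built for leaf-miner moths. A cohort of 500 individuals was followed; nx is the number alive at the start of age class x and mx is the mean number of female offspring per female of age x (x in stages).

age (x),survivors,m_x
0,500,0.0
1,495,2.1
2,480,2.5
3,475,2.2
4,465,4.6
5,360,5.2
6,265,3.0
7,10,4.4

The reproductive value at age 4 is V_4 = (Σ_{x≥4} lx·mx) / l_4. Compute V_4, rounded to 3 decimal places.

10.430

lx = nx/n0 = nx/500: 1, 0.99, 0.96, 0.95, 0.93, 0.72, 0.53, 0.02
lx·mx for x ≥ 4: 4.278, 3.744, 1.59, 0.088 → sum = 9.7
V_4 = 9.7 / l_4 = 9.7 / 0.93 = 10.430108… → 10.430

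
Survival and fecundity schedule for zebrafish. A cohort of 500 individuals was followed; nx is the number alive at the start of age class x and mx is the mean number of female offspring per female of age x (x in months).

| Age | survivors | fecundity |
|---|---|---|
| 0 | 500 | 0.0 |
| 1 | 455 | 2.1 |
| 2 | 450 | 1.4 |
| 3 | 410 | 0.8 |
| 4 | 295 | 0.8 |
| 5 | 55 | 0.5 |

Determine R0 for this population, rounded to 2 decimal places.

lx = nx/n0 = nx/500: 1, 0.91, 0.9, 0.82, 0.59, 0.11
lx·mx by age: 0, 1.911, 1.26, 0.656, 0.472, 0.055
R0 = Σ lx·mx = 4.354 → 4.35

4.35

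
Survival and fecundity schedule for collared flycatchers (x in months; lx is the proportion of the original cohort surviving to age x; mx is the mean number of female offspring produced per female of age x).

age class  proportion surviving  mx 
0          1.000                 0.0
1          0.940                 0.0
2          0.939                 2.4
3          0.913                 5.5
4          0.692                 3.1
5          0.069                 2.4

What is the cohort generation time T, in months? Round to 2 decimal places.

lx·mx: 0, 0, 2.2536, 5.0215, 2.1452, 0.1656 → R0 = 9.5859
x·lx·mx: 0, 0, 4.5072, 15.0645, 8.5808, 0.828 → Σ = 28.9805
T = 28.9805 / 9.5859 = 3.023242… → 3.02

3.02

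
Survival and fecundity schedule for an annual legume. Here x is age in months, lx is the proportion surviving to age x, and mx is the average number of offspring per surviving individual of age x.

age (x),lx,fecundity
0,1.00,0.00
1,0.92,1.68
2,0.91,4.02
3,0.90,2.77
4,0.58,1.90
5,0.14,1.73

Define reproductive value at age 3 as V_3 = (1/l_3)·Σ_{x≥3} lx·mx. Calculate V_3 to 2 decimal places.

lx·mx for x ≥ 3: 2.493, 1.102, 0.2422 → sum = 3.8372
V_3 = 3.8372 / l_3 = 3.8372 / 0.9 = 4.263556… → 4.26

4.26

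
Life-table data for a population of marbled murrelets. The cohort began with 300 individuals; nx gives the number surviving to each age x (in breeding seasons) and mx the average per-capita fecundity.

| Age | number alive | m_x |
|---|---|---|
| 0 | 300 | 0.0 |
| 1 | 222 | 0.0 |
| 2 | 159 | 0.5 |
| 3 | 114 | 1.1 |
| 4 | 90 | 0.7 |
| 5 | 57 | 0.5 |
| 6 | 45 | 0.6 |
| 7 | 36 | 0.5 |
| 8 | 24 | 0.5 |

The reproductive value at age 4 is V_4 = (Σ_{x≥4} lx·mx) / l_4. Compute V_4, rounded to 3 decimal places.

lx = nx/n0 = nx/300: 1, 0.74, 0.53, 0.38, 0.3, 0.19, 0.15, 0.12, 0.08
lx·mx for x ≥ 4: 0.21, 0.095, 0.09, 0.06, 0.04 → sum = 0.495
V_4 = 0.495 / l_4 = 0.495 / 0.3 = 1.65 → 1.650

1.650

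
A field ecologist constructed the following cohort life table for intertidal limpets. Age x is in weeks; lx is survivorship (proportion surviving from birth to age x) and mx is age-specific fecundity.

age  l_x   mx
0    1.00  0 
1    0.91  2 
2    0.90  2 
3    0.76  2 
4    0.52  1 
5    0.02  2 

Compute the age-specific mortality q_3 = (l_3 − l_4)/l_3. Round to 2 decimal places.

q_3 = (l_3 − l_4) / l_3 = (0.76 − 0.52) / 0.76
     = 0.24 / 0.76 = 0.315789… → 0.32

0.32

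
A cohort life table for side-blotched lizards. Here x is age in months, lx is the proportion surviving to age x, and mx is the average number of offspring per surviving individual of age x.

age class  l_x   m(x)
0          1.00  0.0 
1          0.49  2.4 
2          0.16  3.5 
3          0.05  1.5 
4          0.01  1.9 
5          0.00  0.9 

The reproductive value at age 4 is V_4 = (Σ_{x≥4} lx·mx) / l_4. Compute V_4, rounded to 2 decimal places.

lx·mx for x ≥ 4: 0.019, 0 → sum = 0.019
V_4 = 0.019 / l_4 = 0.019 / 0.01 = 1.9 → 1.90

1.90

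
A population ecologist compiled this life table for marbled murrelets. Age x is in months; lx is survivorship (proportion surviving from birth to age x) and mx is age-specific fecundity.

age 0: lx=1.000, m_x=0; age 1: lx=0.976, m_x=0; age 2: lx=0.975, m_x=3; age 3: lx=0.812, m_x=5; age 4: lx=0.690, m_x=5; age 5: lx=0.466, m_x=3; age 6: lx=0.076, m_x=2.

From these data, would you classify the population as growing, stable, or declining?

growing

R0 = Σ lx·mx = 0 + 0 + 2.925 + 4.06 + 3.45 + 1.398 + 0.152 = 11.985
R0 > 1, so the population is growing.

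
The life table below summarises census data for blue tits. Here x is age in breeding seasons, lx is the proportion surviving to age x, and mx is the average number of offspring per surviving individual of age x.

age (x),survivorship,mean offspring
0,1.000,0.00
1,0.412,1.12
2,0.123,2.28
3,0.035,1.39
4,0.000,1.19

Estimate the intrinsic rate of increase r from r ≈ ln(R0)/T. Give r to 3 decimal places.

-0.159

R0 = Σ lx·mx = 0 + 0.46144 + 0.28044 + 0.04865 + 0 = 0.79053
Σ x·lx·mx = 1.16827; T = 1.16827/0.79053 = 1.47783…
r ≈ ln(R0)/T = ln(0.79053)/1.47783… = -0.15905… → -0.159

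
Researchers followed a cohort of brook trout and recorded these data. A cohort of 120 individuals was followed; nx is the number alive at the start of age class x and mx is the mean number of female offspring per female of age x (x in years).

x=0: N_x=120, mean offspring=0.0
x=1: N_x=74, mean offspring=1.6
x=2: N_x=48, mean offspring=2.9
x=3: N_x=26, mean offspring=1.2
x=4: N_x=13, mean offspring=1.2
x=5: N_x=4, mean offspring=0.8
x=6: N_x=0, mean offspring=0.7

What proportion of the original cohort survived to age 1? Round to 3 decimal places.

l_1 = n_1/n_0 = 74/120 = 0.616667… → 0.617

0.617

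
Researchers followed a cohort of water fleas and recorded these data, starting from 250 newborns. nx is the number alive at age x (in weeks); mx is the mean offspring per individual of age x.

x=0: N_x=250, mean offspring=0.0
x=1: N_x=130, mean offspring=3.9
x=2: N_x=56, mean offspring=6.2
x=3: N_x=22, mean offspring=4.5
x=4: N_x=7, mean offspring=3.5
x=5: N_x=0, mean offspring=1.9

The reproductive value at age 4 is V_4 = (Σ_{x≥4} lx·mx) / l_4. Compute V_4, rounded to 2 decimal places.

3.50

lx = nx/n0 = nx/250: 1, 0.52, 0.224, 0.088, 0.028, 0
lx·mx for x ≥ 4: 0.098, 0 → sum = 0.098
V_4 = 0.098 / l_4 = 0.098 / 0.028 = 3.5 → 3.50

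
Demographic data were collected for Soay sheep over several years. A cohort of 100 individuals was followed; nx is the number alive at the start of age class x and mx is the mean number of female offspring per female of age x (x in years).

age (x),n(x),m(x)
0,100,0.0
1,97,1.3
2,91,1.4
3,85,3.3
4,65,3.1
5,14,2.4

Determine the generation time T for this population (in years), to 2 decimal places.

2.86

lx = nx/n0 = nx/100: 1, 0.97, 0.91, 0.85, 0.65, 0.14
lx·mx: 0, 1.261, 1.274, 2.805, 2.015, 0.336 → R0 = 7.691
x·lx·mx: 0, 1.261, 2.548, 8.415, 8.06, 1.68 → Σ = 21.964
T = 21.964 / 7.691 = 2.855805… → 2.86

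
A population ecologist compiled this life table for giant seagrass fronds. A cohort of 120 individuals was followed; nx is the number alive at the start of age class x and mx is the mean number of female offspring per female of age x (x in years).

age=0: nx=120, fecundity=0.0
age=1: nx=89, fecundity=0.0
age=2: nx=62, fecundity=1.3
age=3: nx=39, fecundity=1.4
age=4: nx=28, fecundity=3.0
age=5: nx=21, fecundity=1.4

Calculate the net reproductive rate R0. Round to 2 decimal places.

2.07

lx = nx/n0 = nx/120: 1, 0.74167…, 0.51667…, 0.325, 0.23333…, 0.175
lx·mx by age: 0, 0, 0.671667…, 0.455, 0.7…, 0.245
R0 = Σ lx·mx = 2.071667… → 2.07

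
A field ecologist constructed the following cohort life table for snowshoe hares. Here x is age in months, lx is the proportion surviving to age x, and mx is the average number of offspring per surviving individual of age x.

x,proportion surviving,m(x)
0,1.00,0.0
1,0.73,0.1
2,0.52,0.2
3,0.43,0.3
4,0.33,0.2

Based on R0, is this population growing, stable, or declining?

R0 = Σ lx·mx = 0 + 0.073 + 0.104 + 0.129 + 0.066 = 0.372
R0 < 1, so the population is declining.

declining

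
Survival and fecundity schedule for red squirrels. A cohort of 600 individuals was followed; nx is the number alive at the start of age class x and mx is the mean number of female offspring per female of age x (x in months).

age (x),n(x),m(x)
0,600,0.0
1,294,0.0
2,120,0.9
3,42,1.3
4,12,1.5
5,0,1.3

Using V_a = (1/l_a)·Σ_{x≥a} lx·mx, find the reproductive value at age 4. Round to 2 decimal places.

lx = nx/n0 = nx/600: 1, 0.49, 0.2, 0.07, 0.02, 0
lx·mx for x ≥ 4: 0.03, 0 → sum = 0.03
V_4 = 0.03 / l_4 = 0.03 / 0.02 = 1.5 → 1.50

1.50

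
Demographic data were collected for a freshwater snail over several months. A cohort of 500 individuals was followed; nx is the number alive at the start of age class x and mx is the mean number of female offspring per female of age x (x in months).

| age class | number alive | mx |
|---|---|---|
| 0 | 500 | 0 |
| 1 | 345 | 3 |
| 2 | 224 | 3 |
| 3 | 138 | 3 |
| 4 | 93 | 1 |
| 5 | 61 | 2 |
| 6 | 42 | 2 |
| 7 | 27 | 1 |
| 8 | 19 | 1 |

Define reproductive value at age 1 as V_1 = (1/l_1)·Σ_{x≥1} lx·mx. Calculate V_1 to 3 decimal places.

lx = nx/n0 = nx/500: 1, 0.69, 0.448, 0.276, 0.186, 0.122, 0.084, 0.054, 0.038
lx·mx for x ≥ 1: 2.07, 1.344, 0.828, 0.186, 0.244, 0.168, 0.054, 0.038 → sum = 4.932
V_1 = 4.932 / l_1 = 4.932 / 0.69 = 7.147826… → 7.148

7.148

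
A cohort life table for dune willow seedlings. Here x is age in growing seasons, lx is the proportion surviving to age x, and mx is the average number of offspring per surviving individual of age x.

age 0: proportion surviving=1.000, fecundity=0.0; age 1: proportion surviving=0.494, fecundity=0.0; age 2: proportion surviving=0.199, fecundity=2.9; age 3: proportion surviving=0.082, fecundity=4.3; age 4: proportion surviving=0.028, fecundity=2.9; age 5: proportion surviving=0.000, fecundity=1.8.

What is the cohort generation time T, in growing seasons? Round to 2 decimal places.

2.51

lx·mx: 0, 0, 0.5771, 0.3526, 0.0812, 0 → R0 = 1.0109
x·lx·mx: 0, 0, 1.1542, 1.0578, 0.3248, 0 → Σ = 2.5368
T = 2.5368 / 1.0109 = 2.509447… → 2.51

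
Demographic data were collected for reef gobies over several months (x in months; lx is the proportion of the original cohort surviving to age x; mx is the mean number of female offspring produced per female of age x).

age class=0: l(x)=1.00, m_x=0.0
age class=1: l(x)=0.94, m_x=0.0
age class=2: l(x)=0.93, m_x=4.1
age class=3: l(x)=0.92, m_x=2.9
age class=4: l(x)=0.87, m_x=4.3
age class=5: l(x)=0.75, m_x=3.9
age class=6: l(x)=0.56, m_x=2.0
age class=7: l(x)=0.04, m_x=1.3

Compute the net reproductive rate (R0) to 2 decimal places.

lx·mx by age: 0, 0, 3.813, 2.668, 3.741, 2.925, 1.12, 0.052
R0 = Σ lx·mx = 14.319 → 14.32

14.32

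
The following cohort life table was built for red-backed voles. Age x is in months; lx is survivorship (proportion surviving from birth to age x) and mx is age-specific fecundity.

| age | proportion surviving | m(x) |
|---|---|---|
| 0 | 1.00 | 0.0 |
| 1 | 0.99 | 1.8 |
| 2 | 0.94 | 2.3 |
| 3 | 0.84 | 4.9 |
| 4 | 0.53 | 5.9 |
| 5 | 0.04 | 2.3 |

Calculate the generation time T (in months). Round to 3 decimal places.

2.786

lx·mx: 0, 1.782, 2.162, 4.116, 3.127, 0.092 → R0 = 11.279
x·lx·mx: 0, 1.782, 4.324, 12.348, 12.508, 0.46 → Σ = 31.422
T = 31.422 / 11.279 = 2.785885… → 2.786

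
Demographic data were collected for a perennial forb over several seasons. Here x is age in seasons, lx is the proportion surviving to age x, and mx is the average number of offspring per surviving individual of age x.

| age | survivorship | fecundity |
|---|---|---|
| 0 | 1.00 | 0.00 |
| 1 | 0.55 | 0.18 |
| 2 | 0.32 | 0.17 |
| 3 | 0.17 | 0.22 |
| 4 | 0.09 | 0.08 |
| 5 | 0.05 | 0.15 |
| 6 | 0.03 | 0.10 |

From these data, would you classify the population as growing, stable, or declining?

R0 = Σ lx·mx = 0 + 0.099 + 0.0544 + 0.0374 + 0.0072 + 0.0075 + 0.003 = 0.2085
R0 < 1, so the population is declining.

declining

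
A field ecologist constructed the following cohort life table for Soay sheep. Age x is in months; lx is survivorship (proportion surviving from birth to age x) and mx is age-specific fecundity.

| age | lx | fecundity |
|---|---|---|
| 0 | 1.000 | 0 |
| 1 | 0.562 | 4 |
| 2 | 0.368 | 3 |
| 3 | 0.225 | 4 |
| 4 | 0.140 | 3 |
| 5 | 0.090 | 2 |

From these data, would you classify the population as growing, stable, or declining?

growing

R0 = Σ lx·mx = 0 + 2.248 + 1.104 + 0.9 + 0.42 + 0.18 = 4.852
R0 > 1, so the population is growing.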